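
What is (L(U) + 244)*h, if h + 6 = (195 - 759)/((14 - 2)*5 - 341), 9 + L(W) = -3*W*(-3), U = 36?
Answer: -627198/281 ≈ -2232.0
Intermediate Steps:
L(W) = -9 + 9*W (L(W) = -9 - 3*W*(-3) = -9 + 9*W)
h = -1122/281 (h = -6 + (195 - 759)/((14 - 2)*5 - 341) = -6 - 564/(12*5 - 341) = -6 - 564/(60 - 341) = -6 - 564/(-281) = -6 - 564*(-1/281) = -6 + 564/281 = -1122/281 ≈ -3.9929)
(L(U) + 244)*h = ((-9 + 9*36) + 244)*(-1122/281) = ((-9 + 324) + 244)*(-1122/281) = (315 + 244)*(-1122/281) = 559*(-1122/281) = -627198/281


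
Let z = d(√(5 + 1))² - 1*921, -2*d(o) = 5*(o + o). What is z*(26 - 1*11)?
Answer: -11565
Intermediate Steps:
d(o) = -5*o (d(o) = -5*(o + o)/2 = -5*2*o/2 = -5*o)
z = -771 (z = (-5*√(5 + 1))² - 1*921 = (-5*√6)² - 921 = 150 - 921 = -771)
z*(26 - 1*11) = -771*(26 - 1*11) = -771*(26 - 11) = -771*15 = -11565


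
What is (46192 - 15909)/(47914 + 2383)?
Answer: 30283/50297 ≈ 0.60208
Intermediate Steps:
(46192 - 15909)/(47914 + 2383) = 30283/50297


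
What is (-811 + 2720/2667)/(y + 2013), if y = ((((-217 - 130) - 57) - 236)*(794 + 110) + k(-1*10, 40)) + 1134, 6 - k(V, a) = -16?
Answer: 2160217/1534567797 ≈ 0.0014077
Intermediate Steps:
k(V, a) = 22 (k(V, a) = 6 - 1*(-16) = 6 + 16 = 22)
y = -577404 (y = ((((-217 - 130) - 57) - 236)*(794 + 110) + 22) + 1134 = (((-347 - 57) - 236)*904 + 22) + 1134 = ((-404 - 236)*904 + 22) + 1134 = (-640*904 + 22) + 1134 = (-578560 + 22) + 1134 = -578538 + 1134 = -577404)
(-811 + 2720/2667)/(y + 2013) = (-811 + 2720/2667)/(-577404 + 2013) = (-811 + 2720*(1/2667))/(-575391) = (-811 + 2720/2667)*(-1/575391) = -2160217/2667*(-1/575391) = 2160217/1534567797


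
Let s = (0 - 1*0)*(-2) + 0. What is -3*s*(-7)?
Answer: 0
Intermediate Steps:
s = 0 (s = (0 + 0)*(-2) + 0 = 0*(-2) + 0 = 0 + 0 = 0)
-3*s*(-7) = -3*0*(-7) = 0*(-7) = 0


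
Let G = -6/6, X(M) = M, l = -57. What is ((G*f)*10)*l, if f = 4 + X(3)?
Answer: 3990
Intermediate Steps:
f = 7 (f = 4 + 3 = 7)
G = -1 (G = -6*⅙ = -1)
((G*f)*10)*l = (-1*7*10)*(-57) = -7*10*(-57) = -70*(-57) = 3990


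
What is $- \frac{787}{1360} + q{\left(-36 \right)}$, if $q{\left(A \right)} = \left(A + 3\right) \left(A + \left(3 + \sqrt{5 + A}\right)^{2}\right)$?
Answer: $\frac{2602253}{1360} - 198 i \sqrt{31} \approx 1913.4 - 1102.4 i$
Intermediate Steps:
$q{\left(A \right)} = \left(3 + A\right) \left(A + \left(3 + \sqrt{5 + A}\right)^{2}\right)$
$- \frac{787}{1360} + q{\left(-36 \right)} = - \frac{787}{1360} + \left(42 + 2 \left(-36\right)^{2} + 18 \sqrt{5 - 36} + 20 \left(-36\right) + 6 \left(-36\right) \sqrt{5 - 36}\right) = \left(-787\right) \frac{1}{1360} + \left(42 + 2 \cdot 1296 + 18 \sqrt{-31} - 720 + 6 \left(-36\right) \sqrt{-31}\right) = - \frac{787}{1360} + \left(42 + 2592 + 18 i \sqrt{31} - 720 + 6 \left(-36\right) i \sqrt{31}\right) = - \frac{787}{1360} + \left(42 + 2592 + 18 i \sqrt{31} - 720 - 216 i \sqrt{31}\right) = - \frac{787}{1360} + \left(1914 - 198 i \sqrt{31}\right) = \frac{2602253}{1360} - 198 i \sqrt{31}$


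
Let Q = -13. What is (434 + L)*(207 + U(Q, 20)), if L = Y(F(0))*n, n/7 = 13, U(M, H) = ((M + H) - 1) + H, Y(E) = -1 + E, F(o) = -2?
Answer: 37513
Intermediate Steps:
U(M, H) = -1 + M + 2*H (U(M, H) = ((H + M) - 1) + H = (-1 + H + M) + H = -1 + M + 2*H)
n = 91 (n = 7*13 = 91)
L = -273 (L = (-1 - 2)*91 = -3*91 = -273)
(434 + L)*(207 + U(Q, 20)) = (434 - 273)*(207 + (-1 - 13 + 2*20)) = 161*(207 + (-1 - 13 + 40)) = 161*(207 + 26) = 161*233 = 37513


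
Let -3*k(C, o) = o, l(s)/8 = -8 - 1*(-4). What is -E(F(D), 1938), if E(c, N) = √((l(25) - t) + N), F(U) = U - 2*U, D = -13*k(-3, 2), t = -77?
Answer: -√1983 ≈ -44.531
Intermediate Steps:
l(s) = -32 (l(s) = 8*(-8 - 1*(-4)) = 8*(-8 + 4) = 8*(-4) = -32)
k(C, o) = -o/3
D = 26/3 (D = -(-13)*2/3 = -13*(-⅔) = 26/3 ≈ 8.6667)
F(U) = -U
E(c, N) = √(45 + N) (E(c, N) = √((-32 - 1*(-77)) + N) = √((-32 + 77) + N) = √(45 + N))
-E(F(D), 1938) = -√(45 + 1938) = -√1983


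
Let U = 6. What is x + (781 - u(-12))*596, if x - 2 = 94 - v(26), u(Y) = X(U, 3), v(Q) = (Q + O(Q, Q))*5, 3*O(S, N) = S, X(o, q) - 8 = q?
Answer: 1376528/3 ≈ 4.5884e+5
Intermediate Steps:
X(o, q) = 8 + q
O(S, N) = S/3
v(Q) = 20*Q/3 (v(Q) = (Q + Q/3)*5 = (4*Q/3)*5 = 20*Q/3)
u(Y) = 11 (u(Y) = 8 + 3 = 11)
x = -232/3 (x = 2 + (94 - 20*26/3) = 2 + (94 - 1*520/3) = 2 + (94 - 520/3) = 2 - 238/3 = -232/3 ≈ -77.333)
x + (781 - u(-12))*596 = -232/3 + (781 - 1*11)*596 = -232/3 + (781 - 11)*596 = -232/3 + 770*596 = -232/3 + 458920 = 1376528/3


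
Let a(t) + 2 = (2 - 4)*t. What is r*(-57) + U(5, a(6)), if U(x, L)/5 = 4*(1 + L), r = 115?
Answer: -6815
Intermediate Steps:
a(t) = -2 - 2*t (a(t) = -2 + (2 - 4)*t = -2 - 2*t)
U(x, L) = 20 + 20*L (U(x, L) = 5*(4*(1 + L)) = 5*(4 + 4*L) = 20 + 20*L)
r*(-57) + U(5, a(6)) = 115*(-57) + (20 + 20*(-2 - 2*6)) = -6555 + (20 + 20*(-2 - 12)) = -6555 + (20 + 20*(-14)) = -6555 + (20 - 280) = -6555 - 260 = -6815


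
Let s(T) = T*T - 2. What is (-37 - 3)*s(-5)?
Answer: -920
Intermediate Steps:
s(T) = -2 + T² (s(T) = T² - 2 = -2 + T²)
(-37 - 3)*s(-5) = (-37 - 3)*(-2 + (-5)²) = -40*(-2 + 25) = -40*23 = -920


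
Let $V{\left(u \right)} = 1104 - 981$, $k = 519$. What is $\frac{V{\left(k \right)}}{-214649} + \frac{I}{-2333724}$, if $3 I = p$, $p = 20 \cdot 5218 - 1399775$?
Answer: $\frac{30799821131}{166977174292} \approx 0.18446$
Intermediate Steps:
$p = -1295415$ ($p = 104360 - 1399775 = -1295415$)
$V{\left(u \right)} = 123$ ($V{\left(u \right)} = 1104 - 981 = 123$)
$I = -431805$ ($I = \frac{1}{3} \left(-1295415\right) = -431805$)
$\frac{V{\left(k \right)}}{-214649} + \frac{I}{-2333724} = \frac{123}{-214649} - \frac{431805}{-2333724} = 123 \left(- \frac{1}{214649}\right) - - \frac{143935}{777908} = - \frac{123}{214649} + \frac{143935}{777908} = \frac{30799821131}{166977174292}$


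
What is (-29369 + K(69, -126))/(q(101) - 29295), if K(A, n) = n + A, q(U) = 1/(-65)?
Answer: 956345/952088 ≈ 1.0045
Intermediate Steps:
q(U) = -1/65
K(A, n) = A + n
(-29369 + K(69, -126))/(q(101) - 29295) = (-29369 + (69 - 126))/(-1/65 - 29295) = (-29369 - 57)/(-1904176/65) = -29426*(-65/1904176) = 956345/952088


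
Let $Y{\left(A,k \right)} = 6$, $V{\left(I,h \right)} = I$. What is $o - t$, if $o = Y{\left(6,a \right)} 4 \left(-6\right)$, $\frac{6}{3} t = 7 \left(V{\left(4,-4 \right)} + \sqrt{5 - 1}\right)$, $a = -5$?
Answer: $-165$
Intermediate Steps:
$t = 21$ ($t = \frac{7 \left(4 + \sqrt{5 - 1}\right)}{2} = \frac{7 \left(4 + \sqrt{4}\right)}{2} = \frac{7 \left(4 + 2\right)}{2} = \frac{7 \cdot 6}{2} = \frac{1}{2} \cdot 42 = 21$)
$o = -144$ ($o = 6 \cdot 4 \left(-6\right) = 24 \left(-6\right) = -144$)
$o - t = -144 - 21 = -165$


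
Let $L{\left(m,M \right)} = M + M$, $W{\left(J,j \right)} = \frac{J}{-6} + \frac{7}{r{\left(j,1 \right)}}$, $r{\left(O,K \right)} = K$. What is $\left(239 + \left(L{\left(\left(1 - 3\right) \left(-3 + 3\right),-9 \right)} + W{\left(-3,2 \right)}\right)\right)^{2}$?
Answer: $\frac{208849}{4} \approx 52212.0$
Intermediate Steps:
$W{\left(J,j \right)} = 7 - \frac{J}{6}$ ($W{\left(J,j \right)} = \frac{J}{-6} + \frac{7}{1} = J \left(- \frac{1}{6}\right) + 7 \cdot 1 = - \frac{J}{6} + 7 = 7 - \frac{J}{6}$)
$L{\left(m,M \right)} = 2 M$
$\left(239 + \left(L{\left(\left(1 - 3\right) \left(-3 + 3\right),-9 \right)} + W{\left(-3,2 \right)}\right)\right)^{2} = \left(239 + \left(2 \left(-9\right) + \left(7 - - \frac{1}{2}\right)\right)\right)^{2} = \left(239 + \left(-18 + \left(7 + \frac{1}{2}\right)\right)\right)^{2} = \left(239 + \left(-18 + \frac{15}{2}\right)\right)^{2} = \left(239 - \frac{21}{2}\right)^{2} = \left(\frac{457}{2}\right)^{2} = \frac{208849}{4}$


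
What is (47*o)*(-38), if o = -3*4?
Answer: 21432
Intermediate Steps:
o = -12
(47*o)*(-38) = (47*(-12))*(-38) = -564*(-38) = 21432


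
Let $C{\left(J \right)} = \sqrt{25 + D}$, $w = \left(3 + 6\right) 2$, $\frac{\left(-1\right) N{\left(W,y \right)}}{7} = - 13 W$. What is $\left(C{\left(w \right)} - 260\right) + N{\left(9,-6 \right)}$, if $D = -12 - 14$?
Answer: $559 + i \approx 559.0 + 1.0 i$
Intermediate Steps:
$N{\left(W,y \right)} = 91 W$ ($N{\left(W,y \right)} = - 7 \left(- 13 W\right) = 91 W$)
$D = -26$
$w = 18$ ($w = 9 \cdot 2 = 18$)
$C{\left(J \right)} = i$ ($C{\left(J \right)} = \sqrt{25 - 26} = \sqrt{-1} = i$)
$\left(C{\left(w \right)} - 260\right) + N{\left(9,-6 \right)} = \left(i - 260\right) + 91 \cdot 9 = \left(-260 + i\right) + 819 = 559 + i$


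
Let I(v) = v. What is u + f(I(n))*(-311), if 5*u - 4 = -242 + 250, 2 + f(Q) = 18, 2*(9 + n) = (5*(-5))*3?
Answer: -24868/5 ≈ -4973.6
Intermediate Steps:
n = -93/2 (n = -9 + ((5*(-5))*3)/2 = -9 + (-25*3)/2 = -9 + (½)*(-75) = -9 - 75/2 = -93/2 ≈ -46.500)
f(Q) = 16 (f(Q) = -2 + 18 = 16)
u = 12/5 (u = ⅘ + (-242 + 250)/5 = ⅘ + (⅕)*8 = ⅘ + 8/5 = 12/5 ≈ 2.4000)
u + f(I(n))*(-311) = 12/5 + 16*(-311) = 12/5 - 4976 = -24868/5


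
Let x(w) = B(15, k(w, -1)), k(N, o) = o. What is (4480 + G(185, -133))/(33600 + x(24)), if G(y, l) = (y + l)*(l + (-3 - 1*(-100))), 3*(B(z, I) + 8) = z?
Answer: 2608/33597 ≈ 0.077626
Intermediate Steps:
B(z, I) = -8 + z/3
G(y, l) = (97 + l)*(l + y) (G(y, l) = (l + y)*(l + (-3 + 100)) = (l + y)*(l + 97) = (l + y)*(97 + l) = (97 + l)*(l + y))
x(w) = -3 (x(w) = -8 + (⅓)*15 = -8 + 5 = -3)
(4480 + G(185, -133))/(33600 + x(24)) = (4480 + ((-133)² + 97*(-133) + 97*185 - 133*185))/(33600 - 3) = (4480 + (17689 - 12901 + 17945 - 24605))/33597 = (4480 - 1872)*(1/33597) = 2608*(1/33597) = 2608/33597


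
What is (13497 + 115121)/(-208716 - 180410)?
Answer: -64309/194563 ≈ -0.33053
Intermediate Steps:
(13497 + 115121)/(-208716 - 180410) = 128618/(-389126) = 128618*(-1/389126) = -64309/194563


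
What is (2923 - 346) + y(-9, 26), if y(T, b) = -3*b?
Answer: 2499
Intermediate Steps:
(2923 - 346) + y(-9, 26) = (2923 - 346) - 3*26 = 2577 - 78 = 2499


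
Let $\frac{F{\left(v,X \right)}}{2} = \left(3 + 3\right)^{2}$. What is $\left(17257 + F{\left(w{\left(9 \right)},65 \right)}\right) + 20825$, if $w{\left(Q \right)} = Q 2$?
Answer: $38154$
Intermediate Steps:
$w{\left(Q \right)} = 2 Q$
$F{\left(v,X \right)} = 72$ ($F{\left(v,X \right)} = 2 \left(3 + 3\right)^{2} = 2 \cdot 6^{2} = 2 \cdot 36 = 72$)
$\left(17257 + F{\left(w{\left(9 \right)},65 \right)}\right) + 20825 = \left(17257 + 72\right) + 20825 = 17329 + 20825 = 38154$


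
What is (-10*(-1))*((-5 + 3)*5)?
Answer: -100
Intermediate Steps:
(-10*(-1))*((-5 + 3)*5) = 10*(-2*5) = 10*(-10) = -100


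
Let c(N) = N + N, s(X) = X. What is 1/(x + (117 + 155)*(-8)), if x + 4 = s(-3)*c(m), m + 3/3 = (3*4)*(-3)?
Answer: -1/1958 ≈ -0.00051073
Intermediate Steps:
m = -37 (m = -1 + (3*4)*(-3) = -1 + 12*(-3) = -1 - 36 = -37)
c(N) = 2*N
x = 218 (x = -4 - 6*(-37) = -4 - 3*(-74) = -4 + 222 = 218)
1/(x + (117 + 155)*(-8)) = 1/(218 + (117 + 155)*(-8)) = 1/(218 + 272*(-8)) = 1/(218 - 2176) = 1/(-1958) = -1/1958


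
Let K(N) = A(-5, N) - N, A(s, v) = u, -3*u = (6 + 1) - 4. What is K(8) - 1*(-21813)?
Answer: 21804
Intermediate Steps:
u = -1 (u = -((6 + 1) - 4)/3 = -(7 - 4)/3 = -⅓*3 = -1)
A(s, v) = -1
K(N) = -1 - N
K(8) - 1*(-21813) = (-1 - 1*8) - 1*(-21813) = (-1 - 8) + 21813 = -9 + 21813 = 21804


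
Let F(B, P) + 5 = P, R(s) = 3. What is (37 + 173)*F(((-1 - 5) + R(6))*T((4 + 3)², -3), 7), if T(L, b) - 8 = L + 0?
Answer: 420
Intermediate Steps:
T(L, b) = 8 + L (T(L, b) = 8 + (L + 0) = 8 + L)
F(B, P) = -5 + P
(37 + 173)*F(((-1 - 5) + R(6))*T((4 + 3)², -3), 7) = (37 + 173)*(-5 + 7) = 210*2 = 420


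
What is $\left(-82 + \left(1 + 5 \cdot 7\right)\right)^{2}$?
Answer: $2116$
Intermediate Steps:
$\left(-82 + \left(1 + 5 \cdot 7\right)\right)^{2} = \left(-82 + \left(1 + 35\right)\right)^{2} = \left(-82 + 36\right)^{2} = \left(-46\right)^{2} = 2116$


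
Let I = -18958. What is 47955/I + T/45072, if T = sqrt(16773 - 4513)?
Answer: -47955/18958 + sqrt(3065)/22536 ≈ -2.5271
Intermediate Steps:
T = 2*sqrt(3065) (T = sqrt(12260) = 2*sqrt(3065) ≈ 110.72)
47955/I + T/45072 = 47955/(-18958) + (2*sqrt(3065))/45072 = 47955*(-1/18958) + (2*sqrt(3065))*(1/45072) = -47955/18958 + sqrt(3065)/22536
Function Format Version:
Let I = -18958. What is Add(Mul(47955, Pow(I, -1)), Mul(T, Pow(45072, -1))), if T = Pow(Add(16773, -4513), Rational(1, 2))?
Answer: Add(Rational(-47955, 18958), Mul(Rational(1, 22536), Pow(3065, Rational(1, 2)))) ≈ -2.5271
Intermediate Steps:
T = Mul(2, Pow(3065, Rational(1, 2))) (T = Pow(12260, Rational(1, 2)) = Mul(2, Pow(3065, Rational(1, 2))) ≈ 110.72)
Add(Mul(47955, Pow(I, -1)), Mul(T, Pow(45072, -1))) = Add(Mul(47955, Pow(-18958, -1)), Mul(Mul(2, Pow(3065, Rational(1, 2))), Pow(45072, -1))) = Add(Mul(47955, Rational(-1, 18958)), Mul(Mul(2, Pow(3065, Rational(1, 2))), Rational(1, 45072))) = Add(Rational(-47955, 18958), Mul(Rational(1, 22536), Pow(3065, Rational(1, 2))))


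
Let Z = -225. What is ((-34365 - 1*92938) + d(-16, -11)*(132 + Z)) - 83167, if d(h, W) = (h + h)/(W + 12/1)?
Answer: -207494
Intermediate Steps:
d(h, W) = 2*h/(12 + W) (d(h, W) = (2*h)/(W + 12*1) = (2*h)/(W + 12) = (2*h)/(12 + W) = 2*h/(12 + W))
((-34365 - 1*92938) + d(-16, -11)*(132 + Z)) - 83167 = ((-34365 - 1*92938) + (2*(-16)/(12 - 11))*(132 - 225)) - 83167 = ((-34365 - 92938) + (2*(-16)/1)*(-93)) - 83167 = (-127303 + (2*(-16)*1)*(-93)) - 83167 = (-127303 - 32*(-93)) - 83167 = (-127303 + 2976) - 83167 = -124327 - 83167 = -207494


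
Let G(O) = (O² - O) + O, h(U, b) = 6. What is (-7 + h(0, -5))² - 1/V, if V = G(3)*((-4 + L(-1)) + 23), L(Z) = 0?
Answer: 170/171 ≈ 0.99415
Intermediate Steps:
G(O) = O²
V = 171 (V = 3²*((-4 + 0) + 23) = 9*(-4 + 23) = 9*19 = 171)
(-7 + h(0, -5))² - 1/V = (-7 + 6)² - 1/171 = (-1)² - 1*1/171 = 1 - 1/171 = 170/171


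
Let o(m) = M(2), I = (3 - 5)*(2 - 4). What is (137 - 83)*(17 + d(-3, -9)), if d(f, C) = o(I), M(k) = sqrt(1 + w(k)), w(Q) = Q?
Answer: 918 + 54*sqrt(3) ≈ 1011.5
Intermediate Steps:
I = 4 (I = -2*(-2) = 4)
M(k) = sqrt(1 + k)
o(m) = sqrt(3) (o(m) = sqrt(1 + 2) = sqrt(3))
d(f, C) = sqrt(3)
(137 - 83)*(17 + d(-3, -9)) = (137 - 83)*(17 + sqrt(3)) = 54*(17 + sqrt(3)) = 918 + 54*sqrt(3)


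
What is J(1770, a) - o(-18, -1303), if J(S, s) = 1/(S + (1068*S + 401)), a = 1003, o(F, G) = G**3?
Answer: 4186742482446438/1892531 ≈ 2.2122e+9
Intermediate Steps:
J(S, s) = 1/(401 + 1069*S) (J(S, s) = 1/(S + (401 + 1068*S)) = 1/(401 + 1069*S))
J(1770, a) - o(-18, -1303) = 1/(401 + 1069*1770) - 1*(-1303)**3 = 1/(401 + 1892130) - 1*(-2212245127) = 1/1892531 + 2212245127 = 4186742482446438/1892531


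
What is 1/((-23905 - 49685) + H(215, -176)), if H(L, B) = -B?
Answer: -1/73414 ≈ -1.3621e-5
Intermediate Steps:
1/((-23905 - 49685) + H(215, -176)) = 1/((-23905 - 49685) - 1*(-176)) = 1/(-73590 + 176) = 1/(-73414) = -1/73414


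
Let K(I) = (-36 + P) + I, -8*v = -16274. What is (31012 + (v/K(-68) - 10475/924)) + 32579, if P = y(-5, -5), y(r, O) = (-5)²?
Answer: 14680954/231 ≈ 63554.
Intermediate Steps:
v = 8137/4 (v = -⅛*(-16274) = 8137/4 ≈ 2034.3)
y(r, O) = 25
P = 25
K(I) = -11 + I (K(I) = (-36 + 25) + I = -11 + I)
(31012 + (v/K(-68) - 10475/924)) + 32579 = (31012 + (8137/(4*(-11 - 68)) - 10475/924)) + 32579 = (31012 + ((8137/4)/(-79) - 10475*1/924)) + 32579 = (31012 + ((8137/4)*(-1/79) - 10475/924)) + 32579 = (31012 + (-103/4 - 10475/924)) + 32579 = (31012 - 8567/231) + 32579 = 7155205/231 + 32579 = 14680954/231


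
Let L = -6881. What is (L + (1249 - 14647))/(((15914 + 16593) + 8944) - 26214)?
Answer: -20279/15237 ≈ -1.3309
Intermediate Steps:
(L + (1249 - 14647))/(((15914 + 16593) + 8944) - 26214) = (-6881 + (1249 - 14647))/(((15914 + 16593) + 8944) - 26214) = (-6881 - 13398)/((32507 + 8944) - 26214) = -20279/(41451 - 26214) = -20279/15237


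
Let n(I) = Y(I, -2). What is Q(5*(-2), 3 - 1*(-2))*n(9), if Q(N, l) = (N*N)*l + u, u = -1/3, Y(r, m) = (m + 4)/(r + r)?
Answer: 1499/27 ≈ 55.518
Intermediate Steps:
Y(r, m) = (4 + m)/(2*r) (Y(r, m) = (4 + m)/((2*r)) = (4 + m)*(1/(2*r)) = (4 + m)/(2*r))
u = -⅓ (u = -1*⅓ = -⅓ ≈ -0.33333)
n(I) = 1/I (n(I) = (4 - 2)/(2*I) = (½)*2/I = 1/I)
Q(N, l) = -⅓ + l*N² (Q(N, l) = (N*N)*l - ⅓ = N²*l - ⅓ = l*N² - ⅓ = -⅓ + l*N²)
Q(5*(-2), 3 - 1*(-2))*n(9) = (-⅓ + (3 - 1*(-2))*(5*(-2))²)/9 = (-⅓ + (3 + 2)*(-10)²)*(⅑) = (-⅓ + 5*100)*(⅑) = (-⅓ + 500)*(⅑) = (1499/3)*(⅑) = 1499/27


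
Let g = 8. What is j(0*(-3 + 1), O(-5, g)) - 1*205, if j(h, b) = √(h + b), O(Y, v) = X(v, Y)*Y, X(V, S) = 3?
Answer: -205 + I*√15 ≈ -205.0 + 3.873*I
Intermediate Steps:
O(Y, v) = 3*Y
j(h, b) = √(b + h)
j(0*(-3 + 1), O(-5, g)) - 1*205 = √(3*(-5) + 0*(-3 + 1)) - 1*205 = √(-15 + 0*(-2)) - 205 = √(-15 + 0) - 205 = √(-15) - 205 = I*√15 - 205 = -205 + I*√15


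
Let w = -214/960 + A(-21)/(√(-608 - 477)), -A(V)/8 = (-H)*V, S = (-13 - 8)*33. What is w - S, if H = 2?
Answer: 332533/480 + 48*I*√1085/155 ≈ 692.78 + 10.201*I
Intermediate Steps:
S = -693 (S = -21*33 = -693)
A(V) = 16*V (A(V) = -8*(-1*2)*V = -(-16)*V = 16*V)
w = -107/480 + 48*I*√1085/155 (w = -214/960 + (16*(-21))/(√(-608 - 477)) = -214*1/960 - 336*(-I*√1085/1085) = -107/480 - 336*(-I*√1085/1085) = -107/480 - (-48)*I*√1085/155 = -107/480 + 48*I*√1085/155 ≈ -0.22292 + 10.201*I)
w - S = (-107/480 + 48*I*√1085/155) - 1*(-693) = (-107/480 + 48*I*√1085/155) + 693 = 332533/480 + 48*I*√1085/155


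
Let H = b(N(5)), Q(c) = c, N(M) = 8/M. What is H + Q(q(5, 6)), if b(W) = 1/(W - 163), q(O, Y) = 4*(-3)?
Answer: -9689/807 ≈ -12.006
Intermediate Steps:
q(O, Y) = -12
b(W) = 1/(-163 + W)
H = -5/807 (H = 1/(-163 + 8/5) = 1/(-807/5) = -5/807 ≈ -0.0061958)
H + Q(q(5, 6)) = -5/807 - 12 = -9689/807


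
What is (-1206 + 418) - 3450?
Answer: -4238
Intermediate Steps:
(-1206 + 418) - 3450 = -788 - 3450 = -4238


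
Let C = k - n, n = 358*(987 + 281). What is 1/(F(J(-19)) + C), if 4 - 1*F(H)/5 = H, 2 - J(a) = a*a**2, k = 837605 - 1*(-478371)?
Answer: 1/827747 ≈ 1.2081e-6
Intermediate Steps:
k = 1315976 (k = 837605 + 478371 = 1315976)
J(a) = 2 - a**3 (J(a) = 2 - a*a**2 = 2 - a**3)
F(H) = 20 - 5*H
n = 453944 (n = 358*1268 = 453944)
C = 862032 (C = 1315976 - 1*453944 = 1315976 - 453944 = 862032)
1/(F(J(-19)) + C) = 1/((20 - 5*(2 - 1*(-19)**3)) + 862032) = 1/((20 - 5*(2 - 1*(-6859))) + 862032) = 1/((20 - 5*(2 + 6859)) + 862032) = 1/((20 - 5*6861) + 862032) = 1/((20 - 34305) + 862032) = 1/(-34285 + 862032) = 1/827747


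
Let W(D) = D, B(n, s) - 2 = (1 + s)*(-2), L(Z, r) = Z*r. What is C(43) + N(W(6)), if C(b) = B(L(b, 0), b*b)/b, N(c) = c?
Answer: -80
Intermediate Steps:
B(n, s) = -2*s (B(n, s) = 2 + (1 + s)*(-2) = 2 + (-2 - 2*s) = -2*s)
C(b) = -2*b (C(b) = (-2*b*b)/b = (-2*b**2)/b = -2*b)
C(43) + N(W(6)) = -2*43 + 6 = -86 + 6 = -80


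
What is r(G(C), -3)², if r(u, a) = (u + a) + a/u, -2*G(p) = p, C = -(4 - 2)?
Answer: 25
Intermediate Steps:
C = -2 (C = -1*2 = -2)
G(p) = -p/2
r(u, a) = a + u + a/u (r(u, a) = (a + u) + a/u = a + u + a/u)
r(G(C), -3)² = (-3 - ½*(-2) - 3/((-½*(-2))))² = (-3 + 1 - 3/1)² = (-3 + 1 - 3*1)² = (-3 + 1 - 3)² = (-5)² = 25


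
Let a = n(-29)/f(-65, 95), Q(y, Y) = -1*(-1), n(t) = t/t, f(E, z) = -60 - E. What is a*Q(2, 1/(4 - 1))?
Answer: ⅕ ≈ 0.20000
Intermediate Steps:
n(t) = 1
Q(y, Y) = 1
a = ⅕ (a = 1/(-60 - 1*(-65)) = 1/(-60 + 65) = 1/5 = 1*(⅕) = ⅕ ≈ 0.20000)
a*Q(2, 1/(4 - 1)) = (⅕)*1 = ⅕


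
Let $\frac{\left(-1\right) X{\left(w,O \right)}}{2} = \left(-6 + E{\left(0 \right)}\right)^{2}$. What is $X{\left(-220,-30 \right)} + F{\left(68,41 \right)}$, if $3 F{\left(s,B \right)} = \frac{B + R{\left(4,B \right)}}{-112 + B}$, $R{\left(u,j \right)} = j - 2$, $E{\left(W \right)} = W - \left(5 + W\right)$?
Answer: $- \frac{51626}{213} \approx -242.38$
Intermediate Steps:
$E{\left(W \right)} = -5$
$R{\left(u,j \right)} = -2 + j$ ($R{\left(u,j \right)} = j - 2 = -2 + j$)
$F{\left(s,B \right)} = \frac{-2 + 2 B}{3 \left(-112 + B\right)}$ ($F{\left(s,B \right)} = \frac{\left(B + \left(-2 + B\right)\right) \frac{1}{-112 + B}}{3} = \frac{\left(-2 + 2 B\right) \frac{1}{-112 + B}}{3} = \frac{\frac{1}{-112 + B} \left(-2 + 2 B\right)}{3} = \frac{-2 + 2 B}{3 \left(-112 + B\right)}$)
$X{\left(w,O \right)} = -242$ ($X{\left(w,O \right)} = - 2 \left(-6 - 5\right)^{2} = - 2 \left(-11\right)^{2} = \left(-2\right) 121 = -242$)
$X{\left(-220,-30 \right)} + F{\left(68,41 \right)} = -242 + \frac{2 \left(-1 + 41\right)}{3 \left(-112 + 41\right)} = -242 + \frac{2}{3} \frac{1}{-71} \cdot 40 = -242 + \frac{2}{3} \left(- \frac{1}{71}\right) 40 = -242 - \frac{80}{213} = - \frac{51626}{213}$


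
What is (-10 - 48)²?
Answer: 3364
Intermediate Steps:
(-10 - 48)² = (-58)² = 3364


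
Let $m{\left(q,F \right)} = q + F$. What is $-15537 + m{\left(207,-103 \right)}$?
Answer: $-15433$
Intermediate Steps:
$m{\left(q,F \right)} = F + q$
$-15537 + m{\left(207,-103 \right)} = -15537 + \left(-103 + 207\right) = -15537 + 104 = -15433$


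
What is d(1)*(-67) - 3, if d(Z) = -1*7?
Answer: 466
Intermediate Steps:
d(Z) = -7
d(1)*(-67) - 3 = -7*(-67) - 3 = 469 - 3 = 466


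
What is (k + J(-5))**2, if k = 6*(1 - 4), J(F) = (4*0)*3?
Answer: 324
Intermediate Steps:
J(F) = 0 (J(F) = 0*3 = 0)
k = -18 (k = 6*(-3) = -18)
(k + J(-5))**2 = (-18 + 0)**2 = (-18)**2 = 324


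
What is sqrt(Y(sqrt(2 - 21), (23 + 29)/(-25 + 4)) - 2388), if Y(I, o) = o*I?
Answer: 2*sqrt(-263277 - 273*I*sqrt(19))/21 ≈ 0.11044 - 48.867*I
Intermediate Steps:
Y(I, o) = I*o
sqrt(Y(sqrt(2 - 21), (23 + 29)/(-25 + 4)) - 2388) = sqrt(sqrt(2 - 21)*((23 + 29)/(-25 + 4)) - 2388) = sqrt(sqrt(-19)*(52/(-21)) - 2388) = sqrt((I*sqrt(19))*(52*(-1/21)) - 2388) = sqrt((I*sqrt(19))*(-52/21) - 2388) = sqrt(-52*I*sqrt(19)/21 - 2388) = sqrt(-2388 - 52*I*sqrt(19)/21)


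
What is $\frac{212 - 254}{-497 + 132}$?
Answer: $\frac{42}{365} \approx 0.11507$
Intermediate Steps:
$\frac{212 - 254}{-497 + 132} = - \frac{42}{-365} = \left(-42\right) \left(- \frac{1}{365}\right) = \frac{42}{365}$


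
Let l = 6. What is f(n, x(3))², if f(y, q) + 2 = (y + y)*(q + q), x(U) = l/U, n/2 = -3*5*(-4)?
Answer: 917764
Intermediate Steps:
n = 120 (n = 2*(-3*5*(-4)) = 2*(-15*(-4)) = 2*60 = 120)
x(U) = 6/U
f(y, q) = -2 + 4*q*y (f(y, q) = -2 + (y + y)*(q + q) = -2 + (2*y)*(2*q) = -2 + 4*q*y)
f(n, x(3))² = (-2 + 4*(6/3)*120)² = (-2 + 4*(6*(⅓))*120)² = (-2 + 4*2*120)² = (-2 + 960)² = 958² = 917764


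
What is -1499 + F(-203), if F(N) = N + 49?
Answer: -1653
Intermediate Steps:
F(N) = 49 + N
-1499 + F(-203) = -1499 + (49 - 203) = -1499 - 154 = -1653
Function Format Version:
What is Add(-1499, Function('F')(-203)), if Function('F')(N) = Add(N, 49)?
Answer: -1653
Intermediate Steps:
Function('F')(N) = Add(49, N)
Add(-1499, Function('F')(-203)) = Add(-1499, Add(49, -203)) = Add(-1499, -154) = -1653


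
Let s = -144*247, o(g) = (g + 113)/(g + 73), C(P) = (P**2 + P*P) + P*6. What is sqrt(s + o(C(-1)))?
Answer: I*sqrt(169331727)/69 ≈ 188.59*I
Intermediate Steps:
C(P) = 2*P**2 + 6*P (C(P) = (P**2 + P**2) + 6*P = 2*P**2 + 6*P)
o(g) = (113 + g)/(73 + g)
s = -35568
sqrt(s + o(C(-1))) = sqrt(-35568 + (113 + 2*(-1)*(3 - 1))/(73 + 2*(-1)*(3 - 1))) = sqrt(-35568 + (113 + 2*(-1)*2)/(73 + 2*(-1)*2)) = sqrt(-35568 + (113 - 4)/(73 - 4)) = sqrt(-35568 + 109/69) = sqrt(-2454083/69) = I*sqrt(169331727)/69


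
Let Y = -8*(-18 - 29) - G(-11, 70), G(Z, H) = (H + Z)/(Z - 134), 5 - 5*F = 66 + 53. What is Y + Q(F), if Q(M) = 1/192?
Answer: 10479313/27840 ≈ 376.41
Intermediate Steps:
F = -114/5 (F = 1 - (66 + 53)/5 = 1 - ⅕*119 = 1 - 119/5 = -114/5 ≈ -22.800)
Q(M) = 1/192
G(Z, H) = (H + Z)/(-134 + Z)
Y = 54579/145 (Y = -8*(-18 - 29) - (70 - 11)/(-134 - 11) = -8*(-47) - 59/(-145) = 376 - (-1)*59/145 = 376 - 1*(-59/145) = 376 + 59/145 = 54579/145 ≈ 376.41)
Y + Q(F) = 54579/145 + 1/192 = 10479313/27840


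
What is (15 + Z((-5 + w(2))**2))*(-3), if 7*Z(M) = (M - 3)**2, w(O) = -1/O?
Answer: -40683/112 ≈ -363.24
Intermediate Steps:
Z(M) = (-3 + M)**2/7 (Z(M) = (M - 3)**2/7 = (-3 + M)**2/7)
(15 + Z((-5 + w(2))**2))*(-3) = (15 + (-3 + (-5 - 1/2)**2)**2/7)*(-3) = (15 + (-3 + (-11/2)**2)**2/7)*(-3) = (15 + (-3 + 121/4)**2/7)*(-3) = (15 + (109/4)**2/7)*(-3) = (15 + (1/7)*(11881/16))*(-3) = (15 + 11881/112)*(-3) = (13561/112)*(-3) = -40683/112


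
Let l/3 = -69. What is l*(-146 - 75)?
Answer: 45747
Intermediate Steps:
l = -207 (l = 3*(-69) = -207)
l*(-146 - 75) = -207*(-146 - 75) = -207*(-221) = 45747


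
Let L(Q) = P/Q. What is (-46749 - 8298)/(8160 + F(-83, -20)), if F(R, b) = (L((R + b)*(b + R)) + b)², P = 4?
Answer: -6195588346407/963433843936 ≈ -6.4307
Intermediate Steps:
L(Q) = 4/Q
F(R, b) = (b + 4/(R + b)²)² (F(R, b) = (4/(((R + b)*(b + R))) + b)² = (4/(((R + b)*(R + b))) + b)² = (4/((R + b)²) + b)² = (4/(R + b)² + b)² = (b + 4/(R + b)²)²)
(-46749 - 8298)/(8160 + F(-83, -20)) = (-46749 - 8298)/(8160 + (-20 + 4/((-83)² + (-20)² + 2*(-83)*(-20)))²) = -55047/(8160 + (-20 + 4/(6889 + 400 + 3320))²) = -55047/(8160 + (-20 + 4/10609)²) = -55047/(8160 + (-212176/10609)²) = -55047/(8160 + 45018654976/112550881) = -55047/963433843936/112550881 = -55047*112550881/963433843936 = -6195588346407/963433843936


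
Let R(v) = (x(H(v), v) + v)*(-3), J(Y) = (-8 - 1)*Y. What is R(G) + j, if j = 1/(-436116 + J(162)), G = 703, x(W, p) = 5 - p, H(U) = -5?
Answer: -6563611/437574 ≈ -15.000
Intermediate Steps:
J(Y) = -9*Y
R(v) = -15 (R(v) = ((5 - v) + v)*(-3) = 5*(-3) = -15)
j = -1/437574 (j = 1/(-436116 - 9*162) = 1/(-436116 - 1458) = 1/(-437574) = -1/437574 ≈ -2.2853e-6)
R(G) + j = -15 - 1/437574 = -6563611/437574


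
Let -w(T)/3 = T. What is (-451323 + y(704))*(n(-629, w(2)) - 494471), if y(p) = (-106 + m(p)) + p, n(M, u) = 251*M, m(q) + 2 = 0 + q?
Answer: 293572504050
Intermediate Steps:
w(T) = -3*T
m(q) = -2 + q (m(q) = -2 + (0 + q) = -2 + q)
y(p) = -108 + 2*p (y(p) = (-106 + (-2 + p)) + p = (-108 + p) + p = -108 + 2*p)
(-451323 + y(704))*(n(-629, w(2)) - 494471) = (-451323 + (-108 + 2*704))*(251*(-629) - 494471) = (-451323 + (-108 + 1408))*(-157879 - 494471) = (-451323 + 1300)*(-652350) = -450023*(-652350) = 293572504050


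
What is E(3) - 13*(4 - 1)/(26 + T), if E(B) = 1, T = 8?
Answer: -5/34 ≈ -0.14706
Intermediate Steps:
E(3) - 13*(4 - 1)/(26 + T) = 1 - 13*(4 - 1)/(26 + 8) = 1 - 39/34 = -5/34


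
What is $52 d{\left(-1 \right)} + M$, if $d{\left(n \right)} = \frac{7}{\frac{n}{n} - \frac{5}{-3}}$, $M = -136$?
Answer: $\frac{1}{2} \approx 0.5$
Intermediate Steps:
$d{\left(n \right)} = \frac{21}{8}$ ($d{\left(n \right)} = \frac{7}{1 - - \frac{5}{3}} = \frac{7}{1 + \frac{5}{3}} = \frac{7}{\frac{8}{3}} = 7 \cdot \frac{3}{8} = \frac{21}{8}$)
$52 d{\left(-1 \right)} + M = 52 \cdot \frac{21}{8} - 136 = \frac{273}{2} - 136 = \frac{1}{2}$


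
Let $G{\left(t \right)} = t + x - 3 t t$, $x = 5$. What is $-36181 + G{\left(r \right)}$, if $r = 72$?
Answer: $-113869$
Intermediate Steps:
$G{\left(t \right)} = t - 15 t^{2}$ ($G{\left(t \right)} = t + 5 - 3 t t = t + 5 \left(- 3 t^{2}\right) = t - 15 t^{2}$)
$-36181 + G{\left(r \right)} = -36181 + 72 \left(1 - 1080\right) = -36181 + 72 \left(-1079\right) = -36181 - 77688 = -113869$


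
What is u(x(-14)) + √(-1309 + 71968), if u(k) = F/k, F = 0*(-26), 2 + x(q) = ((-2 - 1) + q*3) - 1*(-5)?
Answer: 3*√7851 ≈ 265.82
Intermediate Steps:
x(q) = 3*q (x(q) = -2 + (((-2 - 1) + q*3) - 1*(-5)) = -2 + ((-3 + 3*q) + 5) = -2 + (2 + 3*q) = 3*q)
F = 0
u(k) = 0 (u(k) = 0/k = 0)
u(x(-14)) + √(-1309 + 71968) = 0 + √(-1309 + 71968) = 0 + √70659 = 0 + 3*√7851 = 3*√7851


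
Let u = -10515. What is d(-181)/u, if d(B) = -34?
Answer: 34/10515 ≈ 0.0032335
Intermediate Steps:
d(-181)/u = -34/(-10515) = -34*(-1/10515) = 34/10515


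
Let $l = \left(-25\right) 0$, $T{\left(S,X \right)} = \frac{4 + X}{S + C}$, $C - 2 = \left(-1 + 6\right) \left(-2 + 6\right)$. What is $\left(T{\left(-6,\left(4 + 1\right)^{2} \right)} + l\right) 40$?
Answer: $\frac{145}{2} \approx 72.5$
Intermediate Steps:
$C = 22$ ($C = 2 + \left(-1 + 6\right) \left(-2 + 6\right) = 2 + 5 \cdot 4 = 2 + 20 = 22$)
$T{\left(S,X \right)} = \frac{4 + X}{22 + S}$ ($T{\left(S,X \right)} = \frac{4 + X}{S + 22} = \frac{4 + X}{22 + S}$)
$l = 0$
$\left(T{\left(-6,\left(4 + 1\right)^{2} \right)} + l\right) 40 = \left(\frac{4 + \left(4 + 1\right)^{2}}{22 - 6} + 0\right) 40 = \left(\frac{4 + 5^{2}}{16} + 0\right) 40 = \left(\frac{4 + 25}{16} + 0\right) 40 = \left(\frac{1}{16} \cdot 29 + 0\right) 40 = \left(\frac{29}{16} + 0\right) 40 = \frac{29}{16} \cdot 40 = \frac{145}{2}$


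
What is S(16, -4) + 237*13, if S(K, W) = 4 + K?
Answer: 3101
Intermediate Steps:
S(16, -4) + 237*13 = (4 + 16) + 237*13 = 20 + 3081 = 3101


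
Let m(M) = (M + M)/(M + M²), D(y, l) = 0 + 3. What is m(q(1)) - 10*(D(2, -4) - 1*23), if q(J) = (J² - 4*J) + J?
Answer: 198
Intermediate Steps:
D(y, l) = 3
q(J) = J² - 3*J
m(M) = 2*M/(M + M²) (m(M) = (2*M)/(M + M²) = 2*M/(M + M²))
m(q(1)) - 10*(D(2, -4) - 1*23) = 2/(1 + 1*(-3 + 1)) - 10*(3 - 1*23) = 2/(1 + 1*(-2)) - 10*(3 - 23) = 2/(1 - 2) - 10*(-20) = 2/(-1) + 200 = 2*(-1) + 200 = -2 + 200 = 198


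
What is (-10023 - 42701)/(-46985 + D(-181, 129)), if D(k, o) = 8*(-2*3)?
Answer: 7532/6719 ≈ 1.1210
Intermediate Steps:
D(k, o) = -48 (D(k, o) = 8*(-6) = -48)
(-10023 - 42701)/(-46985 + D(-181, 129)) = (-10023 - 42701)/(-46985 - 48) = -52724/(-47033) = -52724*(-1/47033) = 7532/6719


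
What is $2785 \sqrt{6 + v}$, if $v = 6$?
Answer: $5570 \sqrt{3} \approx 9647.5$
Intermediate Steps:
$2785 \sqrt{6 + v} = 2785 \sqrt{6 + 6} = 2785 \sqrt{12} = 2785 \cdot 2 \sqrt{3} = 5570 \sqrt{3}$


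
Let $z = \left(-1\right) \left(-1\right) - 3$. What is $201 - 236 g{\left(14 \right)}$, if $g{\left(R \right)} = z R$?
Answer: $6809$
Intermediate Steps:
$z = -2$ ($z = 1 - 3 = -2$)
$g{\left(R \right)} = - 2 R$
$201 - 236 g{\left(14 \right)} = 201 - 236 \left(\left(-2\right) 14\right) = 201 - -6608 = 201 + 6608 = 6809$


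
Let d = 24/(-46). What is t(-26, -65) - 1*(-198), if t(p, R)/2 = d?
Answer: 4530/23 ≈ 196.96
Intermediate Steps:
d = -12/23 (d = 24*(-1/46) = -12/23 ≈ -0.52174)
t(p, R) = -24/23 (t(p, R) = 2*(-12/23) = -24/23)
t(-26, -65) - 1*(-198) = -24/23 - 1*(-198) = -24/23 + 198 = 4530/23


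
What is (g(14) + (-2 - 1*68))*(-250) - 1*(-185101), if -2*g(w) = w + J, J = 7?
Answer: 205226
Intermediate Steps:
g(w) = -7/2 - w/2 (g(w) = -(w + 7)/2 = -(7 + w)/2 = -7/2 - w/2)
(g(14) + (-2 - 1*68))*(-250) - 1*(-185101) = ((-7/2 - ½*14) + (-2 - 1*68))*(-250) - 1*(-185101) = ((-7/2 - 7) + (-2 - 68))*(-250) + 185101 = (-21/2 - 70)*(-250) + 185101 = -161/2*(-250) + 185101 = 20125 + 185101 = 205226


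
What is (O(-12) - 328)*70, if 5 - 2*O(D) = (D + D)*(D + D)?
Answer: -42945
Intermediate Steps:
O(D) = 5/2 - 2*D**2 (O(D) = 5/2 - (D + D)*(D + D)/2 = 5/2 - 2*D*2*D/2 = 5/2 - 2*D**2)
(O(-12) - 328)*70 = ((5/2 - 2*(-12)**2) - 328)*70 = ((5/2 - 2*144) - 328)*70 = ((5/2 - 288) - 328)*70 = (-571/2 - 328)*70 = -1227/2*70 = -42945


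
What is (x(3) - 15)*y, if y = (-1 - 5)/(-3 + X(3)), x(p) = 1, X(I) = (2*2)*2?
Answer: 84/5 ≈ 16.800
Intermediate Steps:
X(I) = 8 (X(I) = 4*2 = 8)
y = -6/5 (y = (-1 - 5)/(-3 + 8) = -6/5 ≈ -1.2000)
(x(3) - 15)*y = (1 - 15)*(-6/5) = -14*(-6/5) = 84/5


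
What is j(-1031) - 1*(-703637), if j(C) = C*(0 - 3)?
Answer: 706730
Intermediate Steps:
j(C) = -3*C (j(C) = C*(-3) = -3*C)
j(-1031) - 1*(-703637) = -3*(-1031) - 1*(-703637) = 3093 + 703637 = 706730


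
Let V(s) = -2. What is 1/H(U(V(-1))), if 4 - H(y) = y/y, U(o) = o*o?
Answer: ⅓ ≈ 0.33333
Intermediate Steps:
U(o) = o²
H(y) = 3 (H(y) = 4 - y/y = 4 - 1*1 = 4 - 1 = 3)
1/H(U(V(-1))) = 1/3 = ⅓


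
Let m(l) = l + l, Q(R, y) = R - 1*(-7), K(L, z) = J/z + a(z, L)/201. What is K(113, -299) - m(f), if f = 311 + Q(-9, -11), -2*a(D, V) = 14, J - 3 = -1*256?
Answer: -1612714/2613 ≈ -617.19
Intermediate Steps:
J = -253 (J = 3 - 1*256 = 3 - 256 = -253)
a(D, V) = -7 (a(D, V) = -½*14 = -7)
K(L, z) = -7/201 - 253/z (K(L, z) = -253/z - 7/201 = -7/201 - 253/z)
Q(R, y) = 7 + R (Q(R, y) = R + 7 = 7 + R)
f = 309 (f = 311 + (7 - 9) = 311 - 2 = 309)
m(l) = 2*l
K(113, -299) - m(f) = (-7/201 - 253/(-299)) - 2*309 = (-7/201 - 253*(-1/299)) - 1*618 = (-7/201 + 11/13) - 618 = 2120/2613 - 618 = -1612714/2613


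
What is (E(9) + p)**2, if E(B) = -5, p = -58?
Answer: 3969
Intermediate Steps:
(E(9) + p)**2 = (-5 - 58)**2 = (-63)**2 = 3969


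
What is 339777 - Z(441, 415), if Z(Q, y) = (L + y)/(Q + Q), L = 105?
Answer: 149841397/441 ≈ 3.3978e+5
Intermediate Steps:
Z(Q, y) = (105 + y)/(2*Q) (Z(Q, y) = (105 + y)/(Q + Q) = (105 + y)/((2*Q)) = (105 + y)*(1/(2*Q)) = (105 + y)/(2*Q))
339777 - Z(441, 415) = 339777 - (105 + 415)/(2*441) = 339777 - 520/(2*441) = 339777 - 1*260/441 = 339777 - 260/441 = 149841397/441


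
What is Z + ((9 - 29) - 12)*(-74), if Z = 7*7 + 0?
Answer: 2417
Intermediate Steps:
Z = 49 (Z = 49 + 0 = 49)
Z + ((9 - 29) - 12)*(-74) = 49 + ((9 - 29) - 12)*(-74) = 49 + (-20 - 12)*(-74) = 49 - 32*(-74) = 49 + 2368 = 2417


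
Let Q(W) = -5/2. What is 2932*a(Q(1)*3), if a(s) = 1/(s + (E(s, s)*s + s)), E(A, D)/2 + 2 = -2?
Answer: 2932/45 ≈ 65.156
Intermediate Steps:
Q(W) = -5/2 (Q(W) = -5*1/2 = -5/2)
E(A, D) = -8 (E(A, D) = -4 + 2*(-2) = -4 - 4 = -8)
a(s) = -1/(6*s) (a(s) = 1/(s + (-8*s + s)) = 1/(s - 7*s) = 1/(-6*s) = -1/(6*s))
2932*a(Q(1)*3) = 2932*(-1/(6*((-5/2*3)))) = 2932*(-1/(6*(-15/2))) = 2932*(-1/6*(-2/15)) = 2932*(1/45) = 2932/45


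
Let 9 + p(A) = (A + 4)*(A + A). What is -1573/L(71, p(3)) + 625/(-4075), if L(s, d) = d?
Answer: -23384/489 ≈ -47.820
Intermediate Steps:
p(A) = -9 + 2*A*(4 + A) (p(A) = -9 + (A + 4)*(A + A) = -9 + (4 + A)*(2*A) = -9 + 2*A*(4 + A))
-1573/L(71, p(3)) + 625/(-4075) = -1573/(-9 + 2*3² + 8*3) + 625/(-4075) = -1573/(-9 + 2*9 + 24) + 625*(-1/4075) = -1573/(-9 + 18 + 24) - 25/163 = -1573/33 - 25/163 = -1573*1/33 - 25/163 = -143/3 - 25/163 = -23384/489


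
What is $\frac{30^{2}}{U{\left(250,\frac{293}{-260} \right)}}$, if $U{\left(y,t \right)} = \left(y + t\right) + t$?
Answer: $\frac{117000}{32207} \approx 3.6328$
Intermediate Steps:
$U{\left(y,t \right)} = y + 2 t$ ($U{\left(y,t \right)} = \left(t + y\right) + t = y + 2 t$)
$\frac{30^{2}}{U{\left(250,\frac{293}{-260} \right)}} = \frac{30^{2}}{250 + 2 \frac{293}{-260}} = \frac{900}{250 + 2 \cdot 293 \left(- \frac{1}{260}\right)} = \frac{900}{250 + 2 \left(- \frac{293}{260}\right)} = \frac{900}{250 - \frac{293}{130}} = \frac{900}{\frac{32207}{130}} = 900 \cdot \frac{130}{32207} = \frac{117000}{32207}$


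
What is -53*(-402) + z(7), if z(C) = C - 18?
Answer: 21295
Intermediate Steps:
z(C) = -18 + C
-53*(-402) + z(7) = -53*(-402) + (-18 + 7) = 21306 - 11 = 21295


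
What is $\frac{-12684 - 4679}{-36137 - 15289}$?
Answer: $\frac{17363}{51426} \approx 0.33763$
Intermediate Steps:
$\frac{-12684 - 4679}{-36137 - 15289} = - \frac{17363}{-51426} = \left(-17363\right) \left(- \frac{1}{51426}\right) = \frac{17363}{51426}$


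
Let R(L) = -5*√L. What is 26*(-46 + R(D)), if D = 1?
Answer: -1326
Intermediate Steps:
26*(-46 + R(D)) = 26*(-46 - 5*√1) = 26*(-46 - 5*1) = 26*(-46 - 5) = 26*(-51) = -1326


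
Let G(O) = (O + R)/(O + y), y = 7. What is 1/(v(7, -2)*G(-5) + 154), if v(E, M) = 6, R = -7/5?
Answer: 5/674 ≈ 0.0074184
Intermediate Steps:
R = -7/5 (R = -7*⅕ = -7/5 ≈ -1.4000)
G(O) = (-7/5 + O)/(7 + O) (G(O) = (O - 7/5)/(O + 7) = (-7/5 + O)/(7 + O))
1/(v(7, -2)*G(-5) + 154) = 1/(6*((-7/5 - 5)/(7 - 5)) + 154) = 1/(6*(-32/5/2) + 154) = 1/(6*((½)*(-32/5)) + 154) = 1/(6*(-16/5) + 154) = 1/(-96/5 + 154) = 1/(674/5) = 5/674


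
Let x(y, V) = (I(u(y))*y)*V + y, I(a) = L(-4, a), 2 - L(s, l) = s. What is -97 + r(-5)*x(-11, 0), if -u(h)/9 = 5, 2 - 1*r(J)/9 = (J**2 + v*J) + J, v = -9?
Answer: 6140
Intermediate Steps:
r(J) = 18 - 9*J**2 + 72*J (r(J) = 18 - 9*((J**2 - 9*J) + J) = 18 - 9*(J**2 - 8*J) = 18 + (-9*J**2 + 72*J) = 18 - 9*J**2 + 72*J)
u(h) = -45 (u(h) = -9*5 = -45)
L(s, l) = 2 - s
I(a) = 6 (I(a) = 2 - 1*(-4) = 2 + 4 = 6)
x(y, V) = y + 6*V*y (x(y, V) = (6*y)*V + y = 6*V*y + y = y + 6*V*y)
-97 + r(-5)*x(-11, 0) = -97 + (18 - 9*(-5)**2 + 72*(-5))*(-11*(1 + 6*0)) = -97 + (18 - 9*25 - 360)*(-11*(1 + 0)) = -97 + (18 - 225 - 360)*(-11*1) = -97 - 567*(-11) = -97 + 6237 = 6140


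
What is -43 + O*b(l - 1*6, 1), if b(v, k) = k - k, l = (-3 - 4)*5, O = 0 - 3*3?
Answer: -43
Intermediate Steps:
O = -9 (O = 0 - 9 = -9)
l = -35 (l = -7*5 = -35)
b(v, k) = 0
-43 + O*b(l - 1*6, 1) = -43 - 9*0 = -43 + 0 = -43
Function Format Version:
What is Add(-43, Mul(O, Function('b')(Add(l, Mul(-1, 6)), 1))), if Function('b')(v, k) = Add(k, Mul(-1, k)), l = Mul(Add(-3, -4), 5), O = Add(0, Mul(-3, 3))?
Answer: -43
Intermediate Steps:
O = -9 (O = Add(0, -9) = -9)
l = -35 (l = Mul(-7, 5) = -35)
Function('b')(v, k) = 0
Add(-43, Mul(O, Function('b')(Add(l, Mul(-1, 6)), 1))) = Add(-43, Mul(-9, 0)) = Add(-43, 0) = -43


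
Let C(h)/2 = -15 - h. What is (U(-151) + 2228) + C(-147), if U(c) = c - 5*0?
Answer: 2341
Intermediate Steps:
U(c) = c (U(c) = c + 0 = c)
C(h) = -30 - 2*h (C(h) = 2*(-15 - h) = -30 - 2*h)
(U(-151) + 2228) + C(-147) = (-151 + 2228) + (-30 - 2*(-147)) = 2077 + (-30 + 294) = 2077 + 264 = 2341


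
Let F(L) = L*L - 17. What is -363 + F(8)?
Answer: -316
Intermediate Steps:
F(L) = -17 + L² (F(L) = L² - 17 = -17 + L²)
-363 + F(8) = -363 + (-17 + 8²) = -363 + (-17 + 64) = -363 + 47 = -316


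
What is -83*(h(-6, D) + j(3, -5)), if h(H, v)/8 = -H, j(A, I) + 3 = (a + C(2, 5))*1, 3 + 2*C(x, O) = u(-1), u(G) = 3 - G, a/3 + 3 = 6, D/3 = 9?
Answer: -9047/2 ≈ -4523.5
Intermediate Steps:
D = 27 (D = 3*9 = 27)
a = 9 (a = -9 + 3*6 = -9 + 18 = 9)
C(x, O) = ½ (C(x, O) = -3/2 + (3 - 1*(-1))/2 = -3/2 + (3 + 1)/2 = -3/2 + (½)*4 = -3/2 + 2 = ½)
j(A, I) = 13/2 (j(A, I) = -3 + (9 + ½)*1 = -3 + (19/2)*1 = -3 + 19/2 = 13/2)
h(H, v) = -8*H (h(H, v) = 8*(-H) = -8*H)
-83*(h(-6, D) + j(3, -5)) = -83*(-8*(-6) + 13/2) = -83*(48 + 13/2) = -83*109/2 = -9047/2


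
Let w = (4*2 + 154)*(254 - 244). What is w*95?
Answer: 153900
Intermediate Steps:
w = 1620 (w = (8 + 154)*10 = 162*10 = 1620)
w*95 = 1620*95 = 153900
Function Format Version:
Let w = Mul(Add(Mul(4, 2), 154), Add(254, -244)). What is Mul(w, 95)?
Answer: 153900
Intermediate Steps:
w = 1620 (w = Mul(Add(8, 154), 10) = Mul(162, 10) = 1620)
Mul(w, 95) = Mul(1620, 95) = 153900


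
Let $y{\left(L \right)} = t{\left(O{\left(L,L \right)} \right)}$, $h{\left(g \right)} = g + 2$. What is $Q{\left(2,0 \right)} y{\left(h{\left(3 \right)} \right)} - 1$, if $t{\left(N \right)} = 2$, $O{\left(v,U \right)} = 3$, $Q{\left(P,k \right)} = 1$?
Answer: $1$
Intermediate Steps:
$h{\left(g \right)} = 2 + g$
$y{\left(L \right)} = 2$
$Q{\left(2,0 \right)} y{\left(h{\left(3 \right)} \right)} - 1 = 1 \cdot 2 - 1 = 2 - 1 = 1$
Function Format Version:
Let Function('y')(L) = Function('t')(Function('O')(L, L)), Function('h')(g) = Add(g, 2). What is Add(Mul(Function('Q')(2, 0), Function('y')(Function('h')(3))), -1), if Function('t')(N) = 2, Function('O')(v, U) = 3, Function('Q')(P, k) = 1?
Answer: 1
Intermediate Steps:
Function('h')(g) = Add(2, g)
Function('y')(L) = 2
Add(Mul(Function('Q')(2, 0), Function('y')(Function('h')(3))), -1) = Add(Mul(1, 2), -1) = Add(2, -1) = 1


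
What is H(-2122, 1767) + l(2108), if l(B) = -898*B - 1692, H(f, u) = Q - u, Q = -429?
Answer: -1896872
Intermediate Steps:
H(f, u) = -429 - u
l(B) = -1692 - 898*B
H(-2122, 1767) + l(2108) = (-429 - 1*1767) + (-1692 - 898*2108) = (-429 - 1767) + (-1692 - 1892984) = -2196 - 1894676 = -1896872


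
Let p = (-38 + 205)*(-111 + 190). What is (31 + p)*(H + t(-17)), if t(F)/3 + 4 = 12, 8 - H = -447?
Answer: 6334296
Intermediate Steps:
H = 455 (H = 8 - 1*(-447) = 8 + 447 = 455)
p = 13193 (p = 167*79 = 13193)
t(F) = 24 (t(F) = -12 + 3*12 = -12 + 36 = 24)
(31 + p)*(H + t(-17)) = (31 + 13193)*(455 + 24) = 13224*479 = 6334296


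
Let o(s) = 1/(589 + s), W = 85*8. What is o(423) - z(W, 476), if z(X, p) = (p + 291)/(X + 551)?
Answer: -774973/1245772 ≈ -0.62208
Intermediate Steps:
W = 680
z(X, p) = (291 + p)/(551 + X)
o(423) - z(W, 476) = 1/(589 + 423) - (291 + 476)/(551 + 680) = 1/1012 - 767/1231 = -774973/1245772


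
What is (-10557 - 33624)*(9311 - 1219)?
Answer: -357512652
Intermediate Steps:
(-10557 - 33624)*(9311 - 1219) = -44181*8092 = -357512652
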